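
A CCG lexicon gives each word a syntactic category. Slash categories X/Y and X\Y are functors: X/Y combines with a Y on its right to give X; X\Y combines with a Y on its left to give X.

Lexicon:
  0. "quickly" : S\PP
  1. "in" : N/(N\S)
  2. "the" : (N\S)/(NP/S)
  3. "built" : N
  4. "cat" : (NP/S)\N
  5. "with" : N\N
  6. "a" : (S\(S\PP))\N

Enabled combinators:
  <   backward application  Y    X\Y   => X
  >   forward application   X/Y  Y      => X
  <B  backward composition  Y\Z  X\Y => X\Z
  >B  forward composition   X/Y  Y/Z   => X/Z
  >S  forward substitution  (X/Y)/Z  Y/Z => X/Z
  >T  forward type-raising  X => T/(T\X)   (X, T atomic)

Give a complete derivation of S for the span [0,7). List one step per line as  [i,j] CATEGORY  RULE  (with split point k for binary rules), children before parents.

[0,1] S\PP  lex  "quickly"
[1,2] N/(N\S)  lex  "in"
[2,3] (N\S)/(NP/S)  lex  "the"
[3,4] N  lex  "built"
[4,5] (NP/S)\N  lex  "cat"
[3,5] NP/S  <  k=4
[2,5] N\S  >  k=3
[5,6] N\N  lex  "with"
[2,6] N\S  <B  k=5
[1,6] N  >  k=2
[6,7] (S\(S\PP))\N  lex  "a"
[1,7] S\(S\PP)  <  k=6
[0,7] S  <  k=1

[0,7] S   <
  [0,1] "quickly" : S\PP
  [1,7] S\(S\PP)   <
    [1,6] N   >
      [1,2] "in" : N/(N\S)
      [2,6] N\S   <B
        [2,5] N\S   >
          [2,3] "the" : (N\S)/(NP/S)
          [3,5] NP/S   <
            [3,4] "built" : N
            [4,5] "cat" : (NP/S)\N
        [5,6] "with" : N\N
    [6,7] "a" : (S\(S\PP))\N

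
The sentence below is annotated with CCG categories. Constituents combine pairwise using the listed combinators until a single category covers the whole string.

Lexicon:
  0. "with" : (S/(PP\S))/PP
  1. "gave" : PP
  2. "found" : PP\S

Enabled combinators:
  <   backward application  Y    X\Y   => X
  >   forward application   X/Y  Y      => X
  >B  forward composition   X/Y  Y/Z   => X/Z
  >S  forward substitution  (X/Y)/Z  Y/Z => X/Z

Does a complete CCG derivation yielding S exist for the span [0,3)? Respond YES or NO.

[0,3] S   >
  [0,2] S/(PP\S)   >
    [0,1] "with" : (S/(PP\S))/PP
    [1,2] "gave" : PP
  [2,3] "found" : PP\S

YES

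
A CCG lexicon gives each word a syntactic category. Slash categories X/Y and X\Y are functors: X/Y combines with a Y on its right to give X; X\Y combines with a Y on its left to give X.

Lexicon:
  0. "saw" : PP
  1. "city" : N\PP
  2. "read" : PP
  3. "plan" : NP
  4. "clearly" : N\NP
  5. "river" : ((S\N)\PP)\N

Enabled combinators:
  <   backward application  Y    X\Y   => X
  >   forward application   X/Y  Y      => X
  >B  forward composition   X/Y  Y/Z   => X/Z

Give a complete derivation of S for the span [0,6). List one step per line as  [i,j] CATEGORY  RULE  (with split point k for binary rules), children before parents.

[0,1] PP  lex  "saw"
[1,2] N\PP  lex  "city"
[0,2] N  <  k=1
[2,3] PP  lex  "read"
[3,4] NP  lex  "plan"
[4,5] N\NP  lex  "clearly"
[3,5] N  <  k=4
[5,6] ((S\N)\PP)\N  lex  "river"
[3,6] (S\N)\PP  <  k=5
[2,6] S\N  <  k=3
[0,6] S  <  k=2

[0,6] S   <
  [0,2] N   <
    [0,1] "saw" : PP
    [1,2] "city" : N\PP
  [2,6] S\N   <
    [2,3] "read" : PP
    [3,6] (S\N)\PP   <
      [3,5] N   <
        [3,4] "plan" : NP
        [4,5] "clearly" : N\NP
      [5,6] "river" : ((S\N)\PP)\N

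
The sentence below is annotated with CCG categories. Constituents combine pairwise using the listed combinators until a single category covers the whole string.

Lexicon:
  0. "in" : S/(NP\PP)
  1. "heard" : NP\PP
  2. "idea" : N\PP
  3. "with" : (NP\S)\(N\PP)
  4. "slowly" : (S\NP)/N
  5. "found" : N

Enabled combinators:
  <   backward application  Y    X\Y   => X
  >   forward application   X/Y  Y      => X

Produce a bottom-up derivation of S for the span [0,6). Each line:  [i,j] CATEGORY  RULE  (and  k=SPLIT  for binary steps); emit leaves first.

[0,1] S/(NP\PP)  lex  "in"
[1,2] NP\PP  lex  "heard"
[0,2] S  >  k=1
[2,3] N\PP  lex  "idea"
[3,4] (NP\S)\(N\PP)  lex  "with"
[2,4] NP\S  <  k=3
[0,4] NP  <  k=2
[4,5] (S\NP)/N  lex  "slowly"
[5,6] N  lex  "found"
[4,6] S\NP  >  k=5
[0,6] S  <  k=4

[0,6] S   <
  [0,4] NP   <
    [0,2] S   >
      [0,1] "in" : S/(NP\PP)
      [1,2] "heard" : NP\PP
    [2,4] NP\S   <
      [2,3] "idea" : N\PP
      [3,4] "with" : (NP\S)\(N\PP)
  [4,6] S\NP   >
    [4,5] "slowly" : (S\NP)/N
    [5,6] "found" : N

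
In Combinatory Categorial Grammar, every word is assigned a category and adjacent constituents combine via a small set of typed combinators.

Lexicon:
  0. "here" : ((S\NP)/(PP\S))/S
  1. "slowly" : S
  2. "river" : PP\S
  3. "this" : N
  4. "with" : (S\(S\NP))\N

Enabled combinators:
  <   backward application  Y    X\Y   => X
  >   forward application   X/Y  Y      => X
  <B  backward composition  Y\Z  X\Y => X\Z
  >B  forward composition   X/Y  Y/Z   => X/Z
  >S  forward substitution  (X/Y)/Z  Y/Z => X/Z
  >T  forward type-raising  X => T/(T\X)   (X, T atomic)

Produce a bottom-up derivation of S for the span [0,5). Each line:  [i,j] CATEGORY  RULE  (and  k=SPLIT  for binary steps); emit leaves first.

[0,1] ((S\NP)/(PP\S))/S  lex  "here"
[1,2] S  lex  "slowly"
[0,2] (S\NP)/(PP\S)  >  k=1
[2,3] PP\S  lex  "river"
[0,3] S\NP  >  k=2
[3,4] N  lex  "this"
[4,5] (S\(S\NP))\N  lex  "with"
[3,5] S\(S\NP)  <  k=4
[0,5] S  <  k=3

[0,5] S   <
  [0,3] S\NP   >
    [0,2] (S\NP)/(PP\S)   >
      [0,1] "here" : ((S\NP)/(PP\S))/S
      [1,2] "slowly" : S
    [2,3] "river" : PP\S
  [3,5] S\(S\NP)   <
    [3,4] "this" : N
    [4,5] "with" : (S\(S\NP))\N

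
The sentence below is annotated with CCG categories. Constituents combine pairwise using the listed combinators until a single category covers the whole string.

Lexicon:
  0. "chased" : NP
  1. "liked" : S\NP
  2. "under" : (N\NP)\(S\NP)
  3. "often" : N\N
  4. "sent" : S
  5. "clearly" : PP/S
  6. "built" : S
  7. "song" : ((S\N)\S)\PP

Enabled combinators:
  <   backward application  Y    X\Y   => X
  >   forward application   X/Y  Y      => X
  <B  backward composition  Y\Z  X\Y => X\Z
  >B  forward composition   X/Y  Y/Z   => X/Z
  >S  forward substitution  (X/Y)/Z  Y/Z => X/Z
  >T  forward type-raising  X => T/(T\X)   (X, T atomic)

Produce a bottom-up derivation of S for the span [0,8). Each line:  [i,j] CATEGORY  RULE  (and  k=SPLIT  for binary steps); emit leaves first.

[0,8] S   <
  [0,4] N   >
    [0,1] N/(N\NP)   >T
      [0,1] "chased" : NP
    [1,4] N\NP   <B
      [1,3] N\NP   <
        [1,2] "liked" : S\NP
        [2,3] "under" : (N\NP)\(S\NP)
      [3,4] "often" : N\N
  [4,8] S\N   <
    [4,5] "sent" : S
    [5,8] (S\N)\S   <
      [5,7] PP   >
        [5,6] "clearly" : PP/S
        [6,7] "built" : S
      [7,8] "song" : ((S\N)\S)\PP

[0,1] NP  lex  "chased"
[0,1] N/(N\NP)  >T
[1,2] S\NP  lex  "liked"
[2,3] (N\NP)\(S\NP)  lex  "under"
[1,3] N\NP  <  k=2
[3,4] N\N  lex  "often"
[1,4] N\NP  <B  k=3
[0,4] N  >  k=1
[4,5] S  lex  "sent"
[5,6] PP/S  lex  "clearly"
[6,7] S  lex  "built"
[5,7] PP  >  k=6
[7,8] ((S\N)\S)\PP  lex  "song"
[5,8] (S\N)\S  <  k=7
[4,8] S\N  <  k=5
[0,8] S  <  k=4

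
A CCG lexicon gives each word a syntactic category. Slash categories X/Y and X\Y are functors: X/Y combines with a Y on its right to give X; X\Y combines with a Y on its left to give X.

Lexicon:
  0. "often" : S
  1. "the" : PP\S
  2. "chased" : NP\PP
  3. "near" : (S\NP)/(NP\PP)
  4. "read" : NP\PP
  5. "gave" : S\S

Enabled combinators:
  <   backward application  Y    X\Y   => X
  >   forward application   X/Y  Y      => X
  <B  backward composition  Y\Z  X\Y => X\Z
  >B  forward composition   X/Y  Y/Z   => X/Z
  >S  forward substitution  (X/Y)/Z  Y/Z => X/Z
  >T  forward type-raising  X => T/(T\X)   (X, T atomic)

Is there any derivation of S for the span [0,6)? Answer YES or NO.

[0,6] S   <
  [0,2] PP   <
    [0,1] "often" : S
    [1,2] "the" : PP\S
  [2,6] S\PP   <B
    [2,5] S\PP   <B
      [2,3] "chased" : NP\PP
      [3,5] S\NP   >
        [3,4] "near" : (S\NP)/(NP\PP)
        [4,5] "read" : NP\PP
    [5,6] "gave" : S\S

YES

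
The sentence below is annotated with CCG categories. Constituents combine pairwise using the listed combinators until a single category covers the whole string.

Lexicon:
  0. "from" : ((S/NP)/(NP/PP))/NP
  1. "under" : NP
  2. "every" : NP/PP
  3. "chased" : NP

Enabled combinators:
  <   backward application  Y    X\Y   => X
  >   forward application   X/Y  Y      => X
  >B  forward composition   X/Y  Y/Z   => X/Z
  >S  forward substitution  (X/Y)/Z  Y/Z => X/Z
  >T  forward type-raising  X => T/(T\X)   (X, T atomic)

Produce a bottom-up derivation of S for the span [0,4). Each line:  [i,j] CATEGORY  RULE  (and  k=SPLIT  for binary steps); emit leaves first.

[0,1] ((S/NP)/(NP/PP))/NP  lex  "from"
[1,2] NP  lex  "under"
[0,2] (S/NP)/(NP/PP)  >  k=1
[2,3] NP/PP  lex  "every"
[0,3] S/NP  >  k=2
[3,4] NP  lex  "chased"
[0,4] S  >  k=3

[0,4] S   >
  [0,3] S/NP   >
    [0,2] (S/NP)/(NP/PP)   >
      [0,1] "from" : ((S/NP)/(NP/PP))/NP
      [1,2] "under" : NP
    [2,3] "every" : NP/PP
  [3,4] "chased" : NP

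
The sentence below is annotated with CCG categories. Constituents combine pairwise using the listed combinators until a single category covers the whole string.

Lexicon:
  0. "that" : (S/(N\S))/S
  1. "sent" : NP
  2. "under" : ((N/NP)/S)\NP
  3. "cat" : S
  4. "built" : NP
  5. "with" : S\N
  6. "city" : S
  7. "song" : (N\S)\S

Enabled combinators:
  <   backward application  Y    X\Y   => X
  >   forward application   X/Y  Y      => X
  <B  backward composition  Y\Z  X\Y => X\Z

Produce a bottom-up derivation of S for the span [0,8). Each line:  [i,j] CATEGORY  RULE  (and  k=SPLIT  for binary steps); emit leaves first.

[0,1] (S/(N\S))/S  lex  "that"
[1,2] NP  lex  "sent"
[2,3] ((N/NP)/S)\NP  lex  "under"
[1,3] (N/NP)/S  <  k=2
[3,4] S  lex  "cat"
[1,4] N/NP  >  k=3
[4,5] NP  lex  "built"
[1,5] N  >  k=4
[5,6] S\N  lex  "with"
[1,6] S  <  k=5
[0,6] S/(N\S)  >  k=1
[6,7] S  lex  "city"
[7,8] (N\S)\S  lex  "song"
[6,8] N\S  <  k=7
[0,8] S  >  k=6

[0,8] S   >
  [0,6] S/(N\S)   >
    [0,1] "that" : (S/(N\S))/S
    [1,6] S   <
      [1,5] N   >
        [1,4] N/NP   >
          [1,3] (N/NP)/S   <
            [1,2] "sent" : NP
            [2,3] "under" : ((N/NP)/S)\NP
          [3,4] "cat" : S
        [4,5] "built" : NP
      [5,6] "with" : S\N
  [6,8] N\S   <
    [6,7] "city" : S
    [7,8] "song" : (N\S)\S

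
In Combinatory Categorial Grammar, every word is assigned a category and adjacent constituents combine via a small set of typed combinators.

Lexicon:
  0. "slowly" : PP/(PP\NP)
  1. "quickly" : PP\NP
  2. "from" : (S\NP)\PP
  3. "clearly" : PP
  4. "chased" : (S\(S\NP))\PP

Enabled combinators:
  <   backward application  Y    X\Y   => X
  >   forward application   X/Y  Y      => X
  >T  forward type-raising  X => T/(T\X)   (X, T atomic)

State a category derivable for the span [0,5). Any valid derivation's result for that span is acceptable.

S

[0,5] S   <
  [0,3] S\NP   <
    [0,2] PP   >
      [0,1] "slowly" : PP/(PP\NP)
      [1,2] "quickly" : PP\NP
    [2,3] "from" : (S\NP)\PP
  [3,5] S\(S\NP)   <
    [3,4] "clearly" : PP
    [4,5] "chased" : (S\(S\NP))\PP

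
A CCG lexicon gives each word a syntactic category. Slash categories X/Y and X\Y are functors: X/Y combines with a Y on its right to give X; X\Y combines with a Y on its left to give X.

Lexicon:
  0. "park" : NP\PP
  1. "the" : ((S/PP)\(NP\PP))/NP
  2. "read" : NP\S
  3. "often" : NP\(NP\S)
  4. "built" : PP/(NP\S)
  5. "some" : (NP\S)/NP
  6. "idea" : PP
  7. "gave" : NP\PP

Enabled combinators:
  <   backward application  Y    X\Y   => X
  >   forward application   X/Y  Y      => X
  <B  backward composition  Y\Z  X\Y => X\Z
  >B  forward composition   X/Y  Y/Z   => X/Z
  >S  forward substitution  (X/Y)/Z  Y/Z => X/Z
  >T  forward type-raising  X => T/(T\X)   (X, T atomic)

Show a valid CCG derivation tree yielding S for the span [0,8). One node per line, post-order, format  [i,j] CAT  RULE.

[0,1] NP\PP  lex  "park"
[1,2] ((S/PP)\(NP\PP))/NP  lex  "the"
[2,3] NP\S  lex  "read"
[3,4] NP\(NP\S)  lex  "often"
[2,4] NP  <  k=3
[1,4] (S/PP)\(NP\PP)  >  k=2
[0,4] S/PP  <  k=1
[4,5] PP/(NP\S)  lex  "built"
[5,6] (NP\S)/NP  lex  "some"
[6,7] PP  lex  "idea"
[7,8] NP\PP  lex  "gave"
[6,8] NP  <  k=7
[5,8] NP\S  >  k=6
[4,8] PP  >  k=5
[0,8] S  >  k=4

[0,8] S   >
  [0,4] S/PP   <
    [0,1] "park" : NP\PP
    [1,4] (S/PP)\(NP\PP)   >
      [1,2] "the" : ((S/PP)\(NP\PP))/NP
      [2,4] NP   <
        [2,3] "read" : NP\S
        [3,4] "often" : NP\(NP\S)
  [4,8] PP   >
    [4,5] "built" : PP/(NP\S)
    [5,8] NP\S   >
      [5,6] "some" : (NP\S)/NP
      [6,8] NP   <
        [6,7] "idea" : PP
        [7,8] "gave" : NP\PP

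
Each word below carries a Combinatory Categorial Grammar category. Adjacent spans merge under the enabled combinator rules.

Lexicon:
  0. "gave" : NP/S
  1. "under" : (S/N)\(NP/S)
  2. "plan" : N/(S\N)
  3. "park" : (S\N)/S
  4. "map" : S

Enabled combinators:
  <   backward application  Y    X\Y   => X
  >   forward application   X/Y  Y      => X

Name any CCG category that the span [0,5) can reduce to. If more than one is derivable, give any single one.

S

[0,5] S   >
  [0,2] S/N   <
    [0,1] "gave" : NP/S
    [1,2] "under" : (S/N)\(NP/S)
  [2,5] N   >
    [2,3] "plan" : N/(S\N)
    [3,5] S\N   >
      [3,4] "park" : (S\N)/S
      [4,5] "map" : S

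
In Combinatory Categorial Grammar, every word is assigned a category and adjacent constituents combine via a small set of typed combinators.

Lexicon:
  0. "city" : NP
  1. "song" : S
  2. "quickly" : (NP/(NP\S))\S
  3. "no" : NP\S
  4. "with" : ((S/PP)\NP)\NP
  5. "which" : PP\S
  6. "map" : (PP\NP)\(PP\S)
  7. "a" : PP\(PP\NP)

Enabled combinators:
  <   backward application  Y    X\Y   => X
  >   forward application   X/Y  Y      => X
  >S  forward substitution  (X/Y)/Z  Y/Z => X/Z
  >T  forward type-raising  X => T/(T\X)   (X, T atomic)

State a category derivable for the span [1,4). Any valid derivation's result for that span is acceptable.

[0,8] S   >
  [0,5] S/PP   <
    [0,1] "city" : NP
    [1,5] (S/PP)\NP   <
      [1,4] NP   >
        [1,3] NP/(NP\S)   <
          [1,2] "song" : S
          [2,3] "quickly" : (NP/(NP\S))\S
        [3,4] "no" : NP\S
      [4,5] "with" : ((S/PP)\NP)\NP
  [5,8] PP   <
    [5,7] PP\NP   <
      [5,6] "which" : PP\S
      [6,7] "map" : (PP\NP)\(PP\S)
    [7,8] "a" : PP\(PP\NP)

NP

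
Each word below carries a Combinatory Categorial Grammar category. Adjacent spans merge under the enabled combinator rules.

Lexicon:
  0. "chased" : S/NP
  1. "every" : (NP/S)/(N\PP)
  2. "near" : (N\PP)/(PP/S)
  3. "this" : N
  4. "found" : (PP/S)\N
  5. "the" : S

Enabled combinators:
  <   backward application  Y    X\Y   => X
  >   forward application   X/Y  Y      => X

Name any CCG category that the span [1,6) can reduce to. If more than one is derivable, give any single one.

[0,6] S   >
  [0,1] "chased" : S/NP
  [1,6] NP   >
    [1,5] NP/S   >
      [1,2] "every" : (NP/S)/(N\PP)
      [2,5] N\PP   >
        [2,3] "near" : (N\PP)/(PP/S)
        [3,5] PP/S   <
          [3,4] "this" : N
          [4,5] "found" : (PP/S)\N
    [5,6] "the" : S

NP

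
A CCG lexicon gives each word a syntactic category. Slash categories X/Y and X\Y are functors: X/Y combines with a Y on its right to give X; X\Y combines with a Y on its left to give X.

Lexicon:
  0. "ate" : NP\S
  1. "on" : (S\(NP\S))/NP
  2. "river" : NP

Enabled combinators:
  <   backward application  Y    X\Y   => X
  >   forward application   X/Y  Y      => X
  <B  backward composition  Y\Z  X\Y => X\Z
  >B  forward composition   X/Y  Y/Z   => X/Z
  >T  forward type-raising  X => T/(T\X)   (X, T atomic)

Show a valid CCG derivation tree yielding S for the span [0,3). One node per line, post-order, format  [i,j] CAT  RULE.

[0,1] NP\S  lex  "ate"
[1,2] (S\(NP\S))/NP  lex  "on"
[2,3] NP  lex  "river"
[1,3] S\(NP\S)  >  k=2
[0,3] S  <  k=1

[0,3] S   <
  [0,1] "ate" : NP\S
  [1,3] S\(NP\S)   >
    [1,2] "on" : (S\(NP\S))/NP
    [2,3] "river" : NP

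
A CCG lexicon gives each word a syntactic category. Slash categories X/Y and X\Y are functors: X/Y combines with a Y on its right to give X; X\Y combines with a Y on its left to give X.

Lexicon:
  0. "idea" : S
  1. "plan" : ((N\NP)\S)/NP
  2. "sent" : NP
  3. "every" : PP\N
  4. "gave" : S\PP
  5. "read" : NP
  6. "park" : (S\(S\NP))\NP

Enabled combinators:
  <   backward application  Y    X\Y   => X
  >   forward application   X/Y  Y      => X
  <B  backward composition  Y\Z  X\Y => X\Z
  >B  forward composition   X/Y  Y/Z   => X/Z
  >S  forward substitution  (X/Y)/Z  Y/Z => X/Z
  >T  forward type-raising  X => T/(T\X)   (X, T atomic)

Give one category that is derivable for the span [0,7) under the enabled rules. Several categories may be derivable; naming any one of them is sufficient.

[0,7] S   <
  [0,5] S\NP   <B
    [0,3] N\NP   <
      [0,1] "idea" : S
      [1,3] (N\NP)\S   >
        [1,2] "plan" : ((N\NP)\S)/NP
        [2,3] "sent" : NP
    [3,5] S\N   <B
      [3,4] "every" : PP\N
      [4,5] "gave" : S\PP
  [5,7] S\(S\NP)   <
    [5,6] "read" : NP
    [6,7] "park" : (S\(S\NP))\NP

S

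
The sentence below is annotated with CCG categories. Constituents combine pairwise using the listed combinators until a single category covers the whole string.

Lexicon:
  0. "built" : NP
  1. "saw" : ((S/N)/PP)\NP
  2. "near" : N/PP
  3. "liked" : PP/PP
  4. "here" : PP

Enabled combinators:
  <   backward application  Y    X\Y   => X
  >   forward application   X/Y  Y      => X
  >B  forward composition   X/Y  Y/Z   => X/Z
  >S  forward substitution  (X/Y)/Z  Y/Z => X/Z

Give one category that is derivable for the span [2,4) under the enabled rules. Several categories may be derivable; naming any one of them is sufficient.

N/PP

[0,5] S   >
  [0,4] S/PP   >S
    [0,2] (S/N)/PP   <
      [0,1] "built" : NP
      [1,2] "saw" : ((S/N)/PP)\NP
    [2,4] N/PP   >B
      [2,3] "near" : N/PP
      [3,4] "liked" : PP/PP
  [4,5] "here" : PP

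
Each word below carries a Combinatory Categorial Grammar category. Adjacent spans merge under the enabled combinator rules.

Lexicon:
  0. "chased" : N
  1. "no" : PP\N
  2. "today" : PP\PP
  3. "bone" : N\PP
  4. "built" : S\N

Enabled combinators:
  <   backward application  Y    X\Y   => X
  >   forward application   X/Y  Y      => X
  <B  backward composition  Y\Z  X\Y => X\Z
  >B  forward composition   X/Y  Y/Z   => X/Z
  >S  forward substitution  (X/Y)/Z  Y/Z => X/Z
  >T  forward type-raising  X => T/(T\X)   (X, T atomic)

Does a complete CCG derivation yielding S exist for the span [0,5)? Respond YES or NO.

[0,5] S   <
  [0,2] PP   <
    [0,1] "chased" : N
    [1,2] "no" : PP\N
  [2,5] S\PP   <B
    [2,4] N\PP   <B
      [2,3] "today" : PP\PP
      [3,4] "bone" : N\PP
    [4,5] "built" : S\N

YES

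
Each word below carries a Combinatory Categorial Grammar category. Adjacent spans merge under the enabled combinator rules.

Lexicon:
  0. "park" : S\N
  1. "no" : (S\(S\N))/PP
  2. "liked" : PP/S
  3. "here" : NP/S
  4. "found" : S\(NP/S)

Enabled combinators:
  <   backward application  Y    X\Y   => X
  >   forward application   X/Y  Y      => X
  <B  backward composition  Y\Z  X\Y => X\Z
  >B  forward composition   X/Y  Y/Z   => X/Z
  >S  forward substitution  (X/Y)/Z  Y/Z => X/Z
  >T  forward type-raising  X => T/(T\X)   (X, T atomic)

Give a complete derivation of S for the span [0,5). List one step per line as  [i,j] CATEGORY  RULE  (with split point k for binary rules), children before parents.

[0,5] S   <
  [0,1] "park" : S\N
  [1,5] S\(S\N)   >
    [1,2] "no" : (S\(S\N))/PP
    [2,5] PP   >
      [2,3] "liked" : PP/S
      [3,5] S   <
        [3,4] "here" : NP/S
        [4,5] "found" : S\(NP/S)

[0,1] S\N  lex  "park"
[1,2] (S\(S\N))/PP  lex  "no"
[2,3] PP/S  lex  "liked"
[3,4] NP/S  lex  "here"
[4,5] S\(NP/S)  lex  "found"
[3,5] S  <  k=4
[2,5] PP  >  k=3
[1,5] S\(S\N)  >  k=2
[0,5] S  <  k=1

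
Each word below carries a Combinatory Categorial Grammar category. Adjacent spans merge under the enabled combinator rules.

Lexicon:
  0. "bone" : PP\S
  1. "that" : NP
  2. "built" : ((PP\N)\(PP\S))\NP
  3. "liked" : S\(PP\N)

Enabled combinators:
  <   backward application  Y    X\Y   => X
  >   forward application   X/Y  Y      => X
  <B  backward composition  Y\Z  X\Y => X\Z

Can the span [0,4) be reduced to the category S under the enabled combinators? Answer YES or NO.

[0,4] S   <
  [0,3] PP\N   <
    [0,1] "bone" : PP\S
    [1,3] (PP\N)\(PP\S)   <
      [1,2] "that" : NP
      [2,3] "built" : ((PP\N)\(PP\S))\NP
  [3,4] "liked" : S\(PP\N)

YES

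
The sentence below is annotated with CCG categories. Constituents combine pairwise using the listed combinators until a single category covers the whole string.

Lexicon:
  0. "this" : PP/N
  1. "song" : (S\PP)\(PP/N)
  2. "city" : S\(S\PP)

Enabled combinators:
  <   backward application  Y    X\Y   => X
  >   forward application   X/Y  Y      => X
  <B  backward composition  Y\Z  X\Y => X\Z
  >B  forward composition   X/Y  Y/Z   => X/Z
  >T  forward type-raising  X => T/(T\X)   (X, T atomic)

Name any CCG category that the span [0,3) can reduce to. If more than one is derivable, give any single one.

S

[0,3] S   <
  [0,2] S\PP   <
    [0,1] "this" : PP/N
    [1,2] "song" : (S\PP)\(PP/N)
  [2,3] "city" : S\(S\PP)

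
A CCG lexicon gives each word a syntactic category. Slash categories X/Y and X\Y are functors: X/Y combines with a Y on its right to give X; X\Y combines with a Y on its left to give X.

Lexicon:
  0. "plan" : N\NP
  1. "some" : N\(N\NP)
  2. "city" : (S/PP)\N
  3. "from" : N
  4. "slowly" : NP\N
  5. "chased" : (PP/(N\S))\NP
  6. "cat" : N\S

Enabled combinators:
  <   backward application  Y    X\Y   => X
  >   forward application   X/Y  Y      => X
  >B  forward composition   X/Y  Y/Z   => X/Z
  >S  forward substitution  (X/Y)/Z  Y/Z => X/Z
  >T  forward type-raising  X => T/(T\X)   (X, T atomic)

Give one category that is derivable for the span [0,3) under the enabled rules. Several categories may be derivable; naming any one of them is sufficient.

[0,7] S   >
  [0,3] S/PP   <
    [0,2] N   <
      [0,1] "plan" : N\NP
      [1,2] "some" : N\(N\NP)
    [2,3] "city" : (S/PP)\N
  [3,7] PP   >
    [3,6] PP/(N\S)   <
      [3,5] NP   >
        [3,4] NP/(NP\N)   >T
          [3,4] "from" : N
        [4,5] "slowly" : NP\N
      [5,6] "chased" : (PP/(N\S))\NP
    [6,7] "cat" : N\S

S/PP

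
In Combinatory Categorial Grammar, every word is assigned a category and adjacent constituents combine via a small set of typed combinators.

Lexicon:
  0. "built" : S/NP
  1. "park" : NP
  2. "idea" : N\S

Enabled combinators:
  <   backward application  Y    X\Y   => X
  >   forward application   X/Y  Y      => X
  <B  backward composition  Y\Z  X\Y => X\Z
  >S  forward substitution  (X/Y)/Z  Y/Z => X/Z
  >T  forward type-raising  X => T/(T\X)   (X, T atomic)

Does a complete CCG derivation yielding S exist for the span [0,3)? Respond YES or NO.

S/NP NP N\S
CKY chart[0,3] = {N, N/(N\N), NP/(NP\N), PP/(PP\N), S/(S\N)}; S ∉ chart

NO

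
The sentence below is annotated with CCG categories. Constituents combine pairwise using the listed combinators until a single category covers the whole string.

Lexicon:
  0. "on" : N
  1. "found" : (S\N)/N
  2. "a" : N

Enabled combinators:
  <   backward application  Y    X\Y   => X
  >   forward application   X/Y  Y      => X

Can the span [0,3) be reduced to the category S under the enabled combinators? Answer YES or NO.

[0,3] S   <
  [0,1] "on" : N
  [1,3] S\N   >
    [1,2] "found" : (S\N)/N
    [2,3] "a" : N

YES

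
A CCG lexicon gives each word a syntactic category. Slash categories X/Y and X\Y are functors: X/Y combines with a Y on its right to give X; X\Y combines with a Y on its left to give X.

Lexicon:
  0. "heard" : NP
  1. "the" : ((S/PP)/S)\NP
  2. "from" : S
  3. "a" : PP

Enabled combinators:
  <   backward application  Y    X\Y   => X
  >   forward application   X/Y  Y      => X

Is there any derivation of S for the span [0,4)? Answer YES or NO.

YES

[0,4] S   >
  [0,3] S/PP   >
    [0,2] (S/PP)/S   <
      [0,1] "heard" : NP
      [1,2] "the" : ((S/PP)/S)\NP
    [2,3] "from" : S
  [3,4] "a" : PP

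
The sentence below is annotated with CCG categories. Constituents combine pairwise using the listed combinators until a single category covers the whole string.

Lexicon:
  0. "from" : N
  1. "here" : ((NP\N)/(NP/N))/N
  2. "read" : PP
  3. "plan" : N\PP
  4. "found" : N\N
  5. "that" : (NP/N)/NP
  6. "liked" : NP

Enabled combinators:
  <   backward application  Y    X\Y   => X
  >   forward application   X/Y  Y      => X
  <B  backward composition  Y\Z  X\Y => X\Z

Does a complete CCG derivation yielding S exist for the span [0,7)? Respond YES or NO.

N ((NP\N)/(NP/N))/N PP N\PP N\N (NP/N)/NP NP
CKY chart[0,7] = {NP}; S ∉ chart

NO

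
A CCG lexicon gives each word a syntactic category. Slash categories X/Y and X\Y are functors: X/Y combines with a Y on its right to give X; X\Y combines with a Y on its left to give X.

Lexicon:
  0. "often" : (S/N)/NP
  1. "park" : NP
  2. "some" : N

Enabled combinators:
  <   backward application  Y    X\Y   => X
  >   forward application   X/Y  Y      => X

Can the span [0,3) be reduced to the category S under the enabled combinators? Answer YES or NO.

YES

[0,3] S   >
  [0,2] S/N   >
    [0,1] "often" : (S/N)/NP
    [1,2] "park" : NP
  [2,3] "some" : N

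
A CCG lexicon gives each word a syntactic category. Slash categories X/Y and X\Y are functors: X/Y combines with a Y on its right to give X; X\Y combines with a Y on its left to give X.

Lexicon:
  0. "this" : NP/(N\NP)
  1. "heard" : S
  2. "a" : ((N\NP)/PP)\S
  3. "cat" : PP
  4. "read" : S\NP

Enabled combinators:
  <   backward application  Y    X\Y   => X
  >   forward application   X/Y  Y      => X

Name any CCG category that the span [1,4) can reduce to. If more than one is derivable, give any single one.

N\NP

[0,5] S   <
  [0,4] NP   >
    [0,1] "this" : NP/(N\NP)
    [1,4] N\NP   >
      [1,3] (N\NP)/PP   <
        [1,2] "heard" : S
        [2,3] "a" : ((N\NP)/PP)\S
      [3,4] "cat" : PP
  [4,5] "read" : S\NP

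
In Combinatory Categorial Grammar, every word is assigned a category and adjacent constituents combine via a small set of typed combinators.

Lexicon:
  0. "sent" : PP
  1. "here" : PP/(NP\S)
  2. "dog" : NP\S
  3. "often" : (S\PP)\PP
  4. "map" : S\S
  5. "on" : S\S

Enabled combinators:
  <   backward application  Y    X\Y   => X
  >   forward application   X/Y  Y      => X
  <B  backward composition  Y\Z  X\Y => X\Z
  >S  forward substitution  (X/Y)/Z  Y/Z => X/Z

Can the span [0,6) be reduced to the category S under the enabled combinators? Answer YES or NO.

YES

[0,6] S   <
  [0,1] "sent" : PP
  [1,6] S\PP   <B
    [1,4] S\PP   <
      [1,3] PP   >
        [1,2] "here" : PP/(NP\S)
        [2,3] "dog" : NP\S
      [3,4] "often" : (S\PP)\PP
    [4,6] S\S   <B
      [4,5] "map" : S\S
      [5,6] "on" : S\S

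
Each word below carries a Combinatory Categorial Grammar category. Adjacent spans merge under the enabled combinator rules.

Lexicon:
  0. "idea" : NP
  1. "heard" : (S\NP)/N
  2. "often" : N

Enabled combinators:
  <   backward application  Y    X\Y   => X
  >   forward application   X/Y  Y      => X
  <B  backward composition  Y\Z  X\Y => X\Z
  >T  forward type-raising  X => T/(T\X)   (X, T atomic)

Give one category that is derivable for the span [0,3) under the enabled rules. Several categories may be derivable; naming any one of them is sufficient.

S

[0,3] S   <
  [0,1] "idea" : NP
  [1,3] S\NP   >
    [1,2] "heard" : (S\NP)/N
    [2,3] "often" : N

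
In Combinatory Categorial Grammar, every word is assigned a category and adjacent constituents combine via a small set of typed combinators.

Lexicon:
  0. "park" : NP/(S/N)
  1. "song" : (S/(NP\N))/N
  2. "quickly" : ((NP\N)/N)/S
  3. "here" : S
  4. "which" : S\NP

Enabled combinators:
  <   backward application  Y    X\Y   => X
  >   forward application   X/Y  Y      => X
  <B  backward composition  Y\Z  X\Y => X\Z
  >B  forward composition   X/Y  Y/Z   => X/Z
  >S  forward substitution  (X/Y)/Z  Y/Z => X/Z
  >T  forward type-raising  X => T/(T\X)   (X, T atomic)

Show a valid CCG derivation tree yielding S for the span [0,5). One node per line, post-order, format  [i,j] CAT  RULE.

[0,5] S   <
  [0,4] NP   >
    [0,1] "park" : NP/(S/N)
    [1,4] S/N   >S
      [1,2] "song" : (S/(NP\N))/N
      [2,4] (NP\N)/N   >
        [2,3] "quickly" : ((NP\N)/N)/S
        [3,4] "here" : S
  [4,5] "which" : S\NP

[0,1] NP/(S/N)  lex  "park"
[1,2] (S/(NP\N))/N  lex  "song"
[2,3] ((NP\N)/N)/S  lex  "quickly"
[3,4] S  lex  "here"
[2,4] (NP\N)/N  >  k=3
[1,4] S/N  >S  k=2
[0,4] NP  >  k=1
[4,5] S\NP  lex  "which"
[0,5] S  <  k=4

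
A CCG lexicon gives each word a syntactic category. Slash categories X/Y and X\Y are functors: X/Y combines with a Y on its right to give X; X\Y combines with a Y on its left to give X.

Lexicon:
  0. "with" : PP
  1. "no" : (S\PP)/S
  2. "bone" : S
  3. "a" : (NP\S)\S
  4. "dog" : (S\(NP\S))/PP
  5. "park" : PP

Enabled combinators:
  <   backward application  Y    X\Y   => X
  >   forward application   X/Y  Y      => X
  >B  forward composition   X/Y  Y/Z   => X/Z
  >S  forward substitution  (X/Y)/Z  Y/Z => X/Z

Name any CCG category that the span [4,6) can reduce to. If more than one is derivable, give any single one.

[0,6] S   <
  [0,4] NP\S   <
    [0,3] S   <
      [0,1] "with" : PP
      [1,3] S\PP   >
        [1,2] "no" : (S\PP)/S
        [2,3] "bone" : S
    [3,4] "a" : (NP\S)\S
  [4,6] S\(NP\S)   >
    [4,5] "dog" : (S\(NP\S))/PP
    [5,6] "park" : PP

S\(NP\S)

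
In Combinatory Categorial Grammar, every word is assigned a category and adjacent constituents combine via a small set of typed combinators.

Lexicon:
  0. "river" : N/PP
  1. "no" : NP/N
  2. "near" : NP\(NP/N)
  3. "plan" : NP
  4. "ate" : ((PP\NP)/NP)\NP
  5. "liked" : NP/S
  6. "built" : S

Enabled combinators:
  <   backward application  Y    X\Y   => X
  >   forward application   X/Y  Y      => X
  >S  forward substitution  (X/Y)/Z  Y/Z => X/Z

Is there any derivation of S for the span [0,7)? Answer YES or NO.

NO

N/PP NP/N NP\(NP/N) NP ((PP\NP)/NP)\NP NP/S S
CKY chart[0,7] = {N}; S ∉ chart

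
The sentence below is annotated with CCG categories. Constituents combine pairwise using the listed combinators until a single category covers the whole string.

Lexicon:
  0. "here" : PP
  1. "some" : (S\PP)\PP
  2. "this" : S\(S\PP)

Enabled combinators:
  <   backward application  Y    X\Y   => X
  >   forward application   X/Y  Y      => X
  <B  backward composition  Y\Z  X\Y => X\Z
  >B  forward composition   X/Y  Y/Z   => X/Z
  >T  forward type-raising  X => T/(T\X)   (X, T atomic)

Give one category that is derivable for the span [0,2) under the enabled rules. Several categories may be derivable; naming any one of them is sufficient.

[0,3] S   <
  [0,2] S\PP   <
    [0,1] "here" : PP
    [1,2] "some" : (S\PP)\PP
  [2,3] "this" : S\(S\PP)

S\PP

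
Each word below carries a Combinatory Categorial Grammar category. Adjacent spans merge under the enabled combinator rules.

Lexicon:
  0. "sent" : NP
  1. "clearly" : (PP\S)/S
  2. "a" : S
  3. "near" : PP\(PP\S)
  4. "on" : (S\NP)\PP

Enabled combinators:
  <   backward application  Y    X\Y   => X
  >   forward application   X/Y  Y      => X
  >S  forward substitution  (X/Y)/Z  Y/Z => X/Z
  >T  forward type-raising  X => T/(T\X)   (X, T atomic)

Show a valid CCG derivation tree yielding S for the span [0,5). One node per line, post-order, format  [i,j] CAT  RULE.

[0,5] S   <
  [0,1] "sent" : NP
  [1,5] S\NP   <
    [1,4] PP   <
      [1,3] PP\S   >
        [1,2] "clearly" : (PP\S)/S
        [2,3] "a" : S
      [3,4] "near" : PP\(PP\S)
    [4,5] "on" : (S\NP)\PP

[0,1] NP  lex  "sent"
[1,2] (PP\S)/S  lex  "clearly"
[2,3] S  lex  "a"
[1,3] PP\S  >  k=2
[3,4] PP\(PP\S)  lex  "near"
[1,4] PP  <  k=3
[4,5] (S\NP)\PP  lex  "on"
[1,5] S\NP  <  k=4
[0,5] S  <  k=1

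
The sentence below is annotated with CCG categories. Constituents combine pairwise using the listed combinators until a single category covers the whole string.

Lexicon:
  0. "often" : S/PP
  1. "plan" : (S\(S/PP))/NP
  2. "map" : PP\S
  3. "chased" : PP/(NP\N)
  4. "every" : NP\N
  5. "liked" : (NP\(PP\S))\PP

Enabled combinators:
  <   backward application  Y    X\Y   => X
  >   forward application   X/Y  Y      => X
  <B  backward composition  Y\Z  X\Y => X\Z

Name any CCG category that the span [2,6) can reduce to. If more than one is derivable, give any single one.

[0,6] S   <
  [0,1] "often" : S/PP
  [1,6] S\(S/PP)   >
    [1,2] "plan" : (S\(S/PP))/NP
    [2,6] NP   <
      [2,3] "map" : PP\S
      [3,6] NP\(PP\S)   <
        [3,5] PP   >
          [3,4] "chased" : PP/(NP\N)
          [4,5] "every" : NP\N
        [5,6] "liked" : (NP\(PP\S))\PP

NP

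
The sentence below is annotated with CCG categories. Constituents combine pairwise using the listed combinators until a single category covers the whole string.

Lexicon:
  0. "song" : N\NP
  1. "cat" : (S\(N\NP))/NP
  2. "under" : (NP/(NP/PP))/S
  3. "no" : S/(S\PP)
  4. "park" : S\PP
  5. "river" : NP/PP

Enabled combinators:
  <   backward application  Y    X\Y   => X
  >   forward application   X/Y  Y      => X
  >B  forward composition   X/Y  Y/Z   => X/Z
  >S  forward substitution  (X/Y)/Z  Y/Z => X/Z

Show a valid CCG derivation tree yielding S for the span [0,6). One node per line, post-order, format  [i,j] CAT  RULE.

[0,6] S   <
  [0,1] "song" : N\NP
  [1,6] S\(N\NP)   >
    [1,2] "cat" : (S\(N\NP))/NP
    [2,6] NP   >
      [2,5] NP/(NP/PP)   >
        [2,3] "under" : (NP/(NP/PP))/S
        [3,5] S   >
          [3,4] "no" : S/(S\PP)
          [4,5] "park" : S\PP
      [5,6] "river" : NP/PP

[0,1] N\NP  lex  "song"
[1,2] (S\(N\NP))/NP  lex  "cat"
[2,3] (NP/(NP/PP))/S  lex  "under"
[3,4] S/(S\PP)  lex  "no"
[4,5] S\PP  lex  "park"
[3,5] S  >  k=4
[2,5] NP/(NP/PP)  >  k=3
[5,6] NP/PP  lex  "river"
[2,6] NP  >  k=5
[1,6] S\(N\NP)  >  k=2
[0,6] S  <  k=1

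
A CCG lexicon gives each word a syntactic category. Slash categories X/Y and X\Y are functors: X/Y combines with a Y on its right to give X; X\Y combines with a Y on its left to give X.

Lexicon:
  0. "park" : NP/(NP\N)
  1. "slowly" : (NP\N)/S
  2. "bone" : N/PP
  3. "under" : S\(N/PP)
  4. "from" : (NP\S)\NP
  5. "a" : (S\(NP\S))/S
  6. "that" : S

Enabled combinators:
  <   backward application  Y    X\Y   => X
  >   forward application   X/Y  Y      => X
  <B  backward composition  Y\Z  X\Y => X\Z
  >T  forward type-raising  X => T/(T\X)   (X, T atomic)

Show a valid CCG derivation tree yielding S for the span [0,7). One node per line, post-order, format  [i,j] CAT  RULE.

[0,1] NP/(NP\N)  lex  "park"
[1,2] (NP\N)/S  lex  "slowly"
[2,3] N/PP  lex  "bone"
[3,4] S\(N/PP)  lex  "under"
[2,4] S  <  k=3
[1,4] NP\N  >  k=2
[0,4] NP  >  k=1
[4,5] (NP\S)\NP  lex  "from"
[5,6] (S\(NP\S))/S  lex  "a"
[6,7] S  lex  "that"
[5,7] S\(NP\S)  >  k=6
[4,7] S\NP  <B  k=5
[0,7] S  <  k=4

[0,7] S   <
  [0,4] NP   >
    [0,1] "park" : NP/(NP\N)
    [1,4] NP\N   >
      [1,2] "slowly" : (NP\N)/S
      [2,4] S   <
        [2,3] "bone" : N/PP
        [3,4] "under" : S\(N/PP)
  [4,7] S\NP   <B
    [4,5] "from" : (NP\S)\NP
    [5,7] S\(NP\S)   >
      [5,6] "a" : (S\(NP\S))/S
      [6,7] "that" : S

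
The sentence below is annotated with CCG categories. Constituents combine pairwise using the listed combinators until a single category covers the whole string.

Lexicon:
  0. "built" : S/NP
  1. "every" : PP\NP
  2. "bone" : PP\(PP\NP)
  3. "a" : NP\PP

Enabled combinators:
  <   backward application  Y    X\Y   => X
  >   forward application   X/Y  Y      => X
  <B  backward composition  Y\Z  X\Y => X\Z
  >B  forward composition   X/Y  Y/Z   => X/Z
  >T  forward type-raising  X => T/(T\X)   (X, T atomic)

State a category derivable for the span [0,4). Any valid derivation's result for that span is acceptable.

S

[0,4] S   >
  [0,1] "built" : S/NP
  [1,4] NP   <
    [1,3] PP   <
      [1,2] "every" : PP\NP
      [2,3] "bone" : PP\(PP\NP)
    [3,4] "a" : NP\PP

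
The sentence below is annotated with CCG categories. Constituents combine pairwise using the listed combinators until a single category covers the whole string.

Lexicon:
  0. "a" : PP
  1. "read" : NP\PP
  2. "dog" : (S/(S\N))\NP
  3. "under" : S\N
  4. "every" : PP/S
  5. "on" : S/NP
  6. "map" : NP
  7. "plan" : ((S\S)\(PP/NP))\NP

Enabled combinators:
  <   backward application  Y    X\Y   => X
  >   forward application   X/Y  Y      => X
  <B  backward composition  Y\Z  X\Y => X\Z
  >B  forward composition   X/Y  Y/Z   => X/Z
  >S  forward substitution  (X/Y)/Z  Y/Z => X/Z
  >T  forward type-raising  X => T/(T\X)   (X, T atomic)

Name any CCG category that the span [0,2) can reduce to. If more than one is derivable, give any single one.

NP

[0,8] S   >
  [0,3] S/(S\N)   <
    [0,2] NP   >
      [0,1] NP/(NP\PP)   >T
        [0,1] "a" : PP
      [1,2] "read" : NP\PP
    [2,3] "dog" : (S/(S\N))\NP
  [3,8] S\N   <B
    [3,4] "under" : S\N
    [4,8] S\S   <
      [4,6] PP/NP   >B
        [4,5] "every" : PP/S
        [5,6] "on" : S/NP
      [6,8] (S\S)\(PP/NP)   <
        [6,7] "map" : NP
        [7,8] "plan" : ((S\S)\(PP/NP))\NP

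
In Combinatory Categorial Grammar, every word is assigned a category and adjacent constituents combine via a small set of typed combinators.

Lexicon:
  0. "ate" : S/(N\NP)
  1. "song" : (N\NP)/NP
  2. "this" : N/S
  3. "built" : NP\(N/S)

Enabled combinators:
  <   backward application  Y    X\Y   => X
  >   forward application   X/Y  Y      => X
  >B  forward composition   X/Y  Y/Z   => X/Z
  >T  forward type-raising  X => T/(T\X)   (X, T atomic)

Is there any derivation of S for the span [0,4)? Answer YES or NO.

YES

[0,4] S   >
  [0,1] "ate" : S/(N\NP)
  [1,4] N\NP   >
    [1,2] "song" : (N\NP)/NP
    [2,4] NP   <
      [2,3] "this" : N/S
      [3,4] "built" : NP\(N/S)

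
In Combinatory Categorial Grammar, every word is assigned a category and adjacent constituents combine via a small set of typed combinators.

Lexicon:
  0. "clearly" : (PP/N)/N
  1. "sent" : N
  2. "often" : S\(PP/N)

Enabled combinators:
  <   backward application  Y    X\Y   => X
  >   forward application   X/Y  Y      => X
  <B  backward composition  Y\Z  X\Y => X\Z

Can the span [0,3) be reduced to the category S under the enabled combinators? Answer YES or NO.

[0,3] S   <
  [0,2] PP/N   >
    [0,1] "clearly" : (PP/N)/N
    [1,2] "sent" : N
  [2,3] "often" : S\(PP/N)

YES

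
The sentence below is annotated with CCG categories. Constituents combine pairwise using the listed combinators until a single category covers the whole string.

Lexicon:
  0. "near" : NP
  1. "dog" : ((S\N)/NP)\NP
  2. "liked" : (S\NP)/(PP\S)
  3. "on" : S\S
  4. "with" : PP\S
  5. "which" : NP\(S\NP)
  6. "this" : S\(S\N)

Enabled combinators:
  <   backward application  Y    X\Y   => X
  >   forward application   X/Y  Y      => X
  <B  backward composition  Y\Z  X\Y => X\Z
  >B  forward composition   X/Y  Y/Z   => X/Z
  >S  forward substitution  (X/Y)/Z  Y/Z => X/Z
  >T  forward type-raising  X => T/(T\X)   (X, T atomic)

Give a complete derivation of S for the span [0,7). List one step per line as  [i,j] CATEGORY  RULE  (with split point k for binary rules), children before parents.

[0,1] NP  lex  "near"
[1,2] ((S\N)/NP)\NP  lex  "dog"
[0,2] (S\N)/NP  <  k=1
[2,3] (S\NP)/(PP\S)  lex  "liked"
[3,4] S\S  lex  "on"
[4,5] PP\S  lex  "with"
[3,5] PP\S  <B  k=4
[2,5] S\NP  >  k=3
[5,6] NP\(S\NP)  lex  "which"
[2,6] NP  <  k=5
[0,6] S\N  >  k=2
[6,7] S\(S\N)  lex  "this"
[0,7] S  <  k=6

[0,7] S   <
  [0,6] S\N   >
    [0,2] (S\N)/NP   <
      [0,1] "near" : NP
      [1,2] "dog" : ((S\N)/NP)\NP
    [2,6] NP   <
      [2,5] S\NP   >
        [2,3] "liked" : (S\NP)/(PP\S)
        [3,5] PP\S   <B
          [3,4] "on" : S\S
          [4,5] "with" : PP\S
      [5,6] "which" : NP\(S\NP)
  [6,7] "this" : S\(S\N)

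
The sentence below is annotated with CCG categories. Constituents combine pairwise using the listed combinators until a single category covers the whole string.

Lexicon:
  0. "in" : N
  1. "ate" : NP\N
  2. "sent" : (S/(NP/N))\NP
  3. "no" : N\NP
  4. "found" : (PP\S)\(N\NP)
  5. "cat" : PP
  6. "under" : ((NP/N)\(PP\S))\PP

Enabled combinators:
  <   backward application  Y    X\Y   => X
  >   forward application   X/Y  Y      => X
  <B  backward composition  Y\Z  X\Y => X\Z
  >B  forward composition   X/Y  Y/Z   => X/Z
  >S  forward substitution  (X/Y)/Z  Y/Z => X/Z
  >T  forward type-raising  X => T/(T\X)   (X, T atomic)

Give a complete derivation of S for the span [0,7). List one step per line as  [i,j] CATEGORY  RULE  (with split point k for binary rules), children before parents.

[0,7] S   >
  [0,3] S/(NP/N)   <
    [0,2] NP   >
      [0,1] NP/(NP\N)   >T
        [0,1] "in" : N
      [1,2] "ate" : NP\N
    [2,3] "sent" : (S/(NP/N))\NP
  [3,7] NP/N   <
    [3,5] PP\S   <
      [3,4] "no" : N\NP
      [4,5] "found" : (PP\S)\(N\NP)
    [5,7] (NP/N)\(PP\S)   <
      [5,6] "cat" : PP
      [6,7] "under" : ((NP/N)\(PP\S))\PP

[0,1] N  lex  "in"
[0,1] NP/(NP\N)  >T
[1,2] NP\N  lex  "ate"
[0,2] NP  >  k=1
[2,3] (S/(NP/N))\NP  lex  "sent"
[0,3] S/(NP/N)  <  k=2
[3,4] N\NP  lex  "no"
[4,5] (PP\S)\(N\NP)  lex  "found"
[3,5] PP\S  <  k=4
[5,6] PP  lex  "cat"
[6,7] ((NP/N)\(PP\S))\PP  lex  "under"
[5,7] (NP/N)\(PP\S)  <  k=6
[3,7] NP/N  <  k=5
[0,7] S  >  k=3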